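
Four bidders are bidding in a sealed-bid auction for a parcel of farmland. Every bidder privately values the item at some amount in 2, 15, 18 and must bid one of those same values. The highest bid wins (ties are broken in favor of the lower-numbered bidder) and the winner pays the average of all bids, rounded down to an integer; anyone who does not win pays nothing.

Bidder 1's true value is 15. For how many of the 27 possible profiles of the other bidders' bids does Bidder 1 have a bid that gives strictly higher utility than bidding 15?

Others bid (2, 2, 2): truth gives 10; bid 2 gives 13 > 10. Violating.
Others bid (2, 2, 18): truth gives 0; bid 18 gives 5 > 0. Violating.
Others bid (2, 15, 18): truth gives 0; bid 18 gives 2 > 0. Violating.
Others bid (2, 18, 2): truth gives 0; bid 18 gives 5 > 0. Violating.
Others bid (2, 2, 15): truth gives 7; no alternative beats it.
Others bid (2, 15, 2): truth gives 7; no alternative beats it.
(Checking all 27 profiles: 13 have a profitable deviation, 14 do not.)

13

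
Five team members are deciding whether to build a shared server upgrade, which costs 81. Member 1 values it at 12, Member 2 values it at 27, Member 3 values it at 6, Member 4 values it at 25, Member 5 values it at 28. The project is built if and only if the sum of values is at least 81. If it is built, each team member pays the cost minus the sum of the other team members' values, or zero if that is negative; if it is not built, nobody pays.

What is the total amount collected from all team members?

Total value 98 ≥ cost 81, so it is built.
Member 1: others sum to 86; max(0, 81 - 86) = 0.
Member 2: others sum to 71; max(0, 81 - 71) = 10.
Member 3: others sum to 92; max(0, 81 - 92) = 0.
Member 4: others sum to 73; max(0, 81 - 73) = 8.
Member 5: others sum to 70; max(0, 81 - 70) = 11.
Total collected = 0 + 10 + 0 + 8 + 11 = 29.

29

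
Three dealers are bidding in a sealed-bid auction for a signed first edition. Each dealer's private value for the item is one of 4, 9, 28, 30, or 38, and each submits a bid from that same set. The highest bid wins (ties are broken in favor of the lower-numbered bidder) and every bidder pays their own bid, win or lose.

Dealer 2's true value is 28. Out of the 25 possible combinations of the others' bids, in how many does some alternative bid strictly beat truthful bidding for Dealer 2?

21

Others bid (4, 4): truth gives 0; bid 9 gives 19 > 0. Violating.
Others bid (4, 9): truth gives 0; bid 9 gives 19 > 0. Violating.
Others bid (4, 30): truth gives -28; bid 30 gives -2 > -28. Violating.
Others bid (4, 38): truth gives -28; bid 4 gives -4 > -28. Violating.
Others bid (4, 28): truth gives 0; no alternative beats it.
Others bid (9, 4): truth gives 0; no alternative beats it.
(Checking all 25 profiles: 21 have a profitable deviation, 4 do not.)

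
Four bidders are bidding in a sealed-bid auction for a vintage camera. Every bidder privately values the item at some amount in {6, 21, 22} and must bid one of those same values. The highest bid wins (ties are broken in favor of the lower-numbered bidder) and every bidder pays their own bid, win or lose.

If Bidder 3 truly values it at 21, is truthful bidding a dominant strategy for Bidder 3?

Consider the case where Bidder 1 bids 6, Bidder 2 bids 6 and Bidder 4 bids 22.
Truthful bid 21: loses but pays 21, utility -21.
Bid 6 instead: loses but pays 6, utility -6.
Since -6 > -21, bidding 6 is strictly better here, so truthful bidding is not dominant.

No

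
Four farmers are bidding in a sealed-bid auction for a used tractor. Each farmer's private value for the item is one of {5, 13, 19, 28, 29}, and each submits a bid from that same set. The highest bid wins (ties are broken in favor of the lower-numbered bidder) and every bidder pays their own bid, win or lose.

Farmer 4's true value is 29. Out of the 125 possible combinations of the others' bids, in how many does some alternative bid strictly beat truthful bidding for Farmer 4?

Others bid (5, 5, 5): truth gives 0; bid 13 gives 16 > 0. Violating.
Others bid (5, 5, 13): truth gives 0; bid 19 gives 10 > 0. Violating.
Others bid (5, 5, 19): truth gives 0; bid 28 gives 1 > 0. Violating.
Others bid (5, 5, 29): truth gives -29; bid 5 gives -5 > -29. Violating.
Others bid (5, 5, 28): truth gives 0; no alternative beats it.
Others bid (5, 13, 28): truth gives 0; no alternative beats it.
(Checking all 125 profiles: 88 have a profitable deviation, 37 do not.)

88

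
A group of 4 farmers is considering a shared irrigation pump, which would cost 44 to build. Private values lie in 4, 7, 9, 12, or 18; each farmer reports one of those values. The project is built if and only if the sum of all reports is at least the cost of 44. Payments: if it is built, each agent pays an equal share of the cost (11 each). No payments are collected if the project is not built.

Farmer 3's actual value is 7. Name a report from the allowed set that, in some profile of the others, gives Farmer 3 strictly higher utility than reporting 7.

4

Suppose Farmer 1 reports 7, Farmer 2 reports 12 and Farmer 4 reports 18.
Report 7: project built, pays 11, utility 7 - 11 = -4.
Report 4: project not built, utility 0.
So reporting 4 beats truth here (0 > -4).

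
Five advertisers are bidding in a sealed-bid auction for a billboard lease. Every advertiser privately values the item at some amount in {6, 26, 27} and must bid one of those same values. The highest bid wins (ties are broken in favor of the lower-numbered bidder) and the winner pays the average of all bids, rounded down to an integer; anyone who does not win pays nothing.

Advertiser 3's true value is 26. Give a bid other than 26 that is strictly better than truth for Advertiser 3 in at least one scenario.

Suppose Advertiser 1 bids 6, Advertiser 2 bids 6, Advertiser 4 bids 6 and Advertiser 5 bids 27.
Bid 26: loses, pays 0, utility 0.
Bid 27: wins, pays 14, utility 26 - 14 = 12.
So bidding 27 beats truth here (12 > 0).

27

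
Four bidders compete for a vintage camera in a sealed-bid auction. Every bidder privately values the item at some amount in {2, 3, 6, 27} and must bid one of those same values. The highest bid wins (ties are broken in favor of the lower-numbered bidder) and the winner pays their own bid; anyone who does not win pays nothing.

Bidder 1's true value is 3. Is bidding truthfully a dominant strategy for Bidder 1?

Consider the case where Bidder 2 bids 2, Bidder 3 bids 2 and Bidder 4 bids 2.
Truthful bid 3: wins, pays 3, utility 3 - 3 = 0.
Bid 2 instead: wins, pays 2, utility 3 - 2 = 1.
Since 1 > 0, bidding 2 is strictly better here, so truthful bidding is not dominant.

No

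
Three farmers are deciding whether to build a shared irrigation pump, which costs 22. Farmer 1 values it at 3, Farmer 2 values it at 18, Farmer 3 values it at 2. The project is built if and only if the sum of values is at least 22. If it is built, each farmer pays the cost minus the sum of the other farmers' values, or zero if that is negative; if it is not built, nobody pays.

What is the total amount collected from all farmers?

20

Total value 23 ≥ cost 22, so it is built.
Farmer 1: others sum to 20; max(0, 22 - 20) = 2.
Farmer 2: others sum to 5; max(0, 22 - 5) = 17.
Farmer 3: others sum to 21; max(0, 22 - 21) = 1.
Total collected = 2 + 17 + 1 = 20.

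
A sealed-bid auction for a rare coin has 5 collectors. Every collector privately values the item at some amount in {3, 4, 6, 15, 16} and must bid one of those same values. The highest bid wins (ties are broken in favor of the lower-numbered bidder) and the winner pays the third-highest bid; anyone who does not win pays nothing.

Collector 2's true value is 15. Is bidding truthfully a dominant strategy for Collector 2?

No

Consider the case where Collector 1 bids 3, Collector 3 bids 3, Collector 4 bids 3 and Collector 5 bids 16.
Truthful bid 15: loses, pays 0, utility 0.
Bid 16 instead: wins, pays 3, utility 15 - 3 = 12.
Since 12 > 0, bidding 16 is strictly better here, so truthful bidding is not dominant.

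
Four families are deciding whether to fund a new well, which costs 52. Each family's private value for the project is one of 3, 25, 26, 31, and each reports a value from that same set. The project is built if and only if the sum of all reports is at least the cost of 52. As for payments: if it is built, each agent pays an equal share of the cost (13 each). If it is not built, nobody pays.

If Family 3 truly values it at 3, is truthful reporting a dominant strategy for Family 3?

Check each profile of the others' reports and compare truth against every alternative report.
Others report (3, 3, 25): truth gives 0, best alternative gives -10.
Others report (3, 3, 26): truth gives 0, best alternative gives -10.
Others report (3, 3, 31): truth gives 0, best alternative gives -10.
Others report (3, 25, 3): truth gives 0, best alternative gives -10.
Others report (3, 26, 3): truth gives 0, best alternative gives -10.
Others report (3, 31, 3): truth gives 0, best alternative gives -10.
(Remaining 58 profiles checked similarly; truth is weakly best in each.)
In every case the truthful report is at least as good as any alternative, so it is a dominant strategy.

Yes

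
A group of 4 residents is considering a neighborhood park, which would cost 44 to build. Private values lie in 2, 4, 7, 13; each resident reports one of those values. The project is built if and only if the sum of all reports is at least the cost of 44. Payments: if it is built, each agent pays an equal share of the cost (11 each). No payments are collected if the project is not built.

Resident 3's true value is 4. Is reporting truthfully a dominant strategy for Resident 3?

Yes

Check each profile of the others' reports and compare truth against every alternative report.
Others report (2, 2, 2): truth gives 0, best alternative gives 0.
Others report (2, 2, 4): truth gives 0, best alternative gives 0.
Others report (2, 2, 7): truth gives 0, best alternative gives 0.
Others report (2, 2, 13): truth gives 0, best alternative gives 0.
Others report (2, 4, 2): truth gives 0, best alternative gives 0.
Others report (2, 4, 4): truth gives 0, best alternative gives 0.
(Remaining 58 profiles checked similarly; truth is weakly best in each.)
In every case the truthful report is at least as good as any alternative, so it is a dominant strategy.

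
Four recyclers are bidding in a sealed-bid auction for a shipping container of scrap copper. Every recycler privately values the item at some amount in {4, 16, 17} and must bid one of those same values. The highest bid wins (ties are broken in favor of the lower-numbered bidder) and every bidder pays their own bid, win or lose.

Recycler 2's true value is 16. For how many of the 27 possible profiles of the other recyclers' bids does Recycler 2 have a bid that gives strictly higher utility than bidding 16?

Others bid (4, 4, 17): truth gives -16; bid 17 gives -1 > -16. Violating.
Others bid (4, 16, 17): truth gives -16; bid 17 gives -1 > -16. Violating.
Others bid (4, 17, 4): truth gives -16; bid 17 gives -1 > -16. Violating.
Others bid (4, 17, 16): truth gives -16; bid 17 gives -1 > -16. Violating.
Others bid (4, 4, 4): truth gives 0; no alternative beats it.
Others bid (4, 4, 16): truth gives 0; no alternative beats it.
(Checking all 27 profiles: 23 have a profitable deviation, 4 do not.)

23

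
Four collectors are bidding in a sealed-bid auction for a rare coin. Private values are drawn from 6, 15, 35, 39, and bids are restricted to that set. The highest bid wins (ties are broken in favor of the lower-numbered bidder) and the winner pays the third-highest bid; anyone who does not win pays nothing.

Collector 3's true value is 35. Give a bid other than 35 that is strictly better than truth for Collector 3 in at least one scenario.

39

Suppose Collector 1 bids 6, Collector 2 bids 6 and Collector 4 bids 39.
Bid 35: loses, pays 0, utility 0.
Bid 39: wins, pays 6, utility 35 - 6 = 29.
So bidding 39 beats truth here (29 > 0).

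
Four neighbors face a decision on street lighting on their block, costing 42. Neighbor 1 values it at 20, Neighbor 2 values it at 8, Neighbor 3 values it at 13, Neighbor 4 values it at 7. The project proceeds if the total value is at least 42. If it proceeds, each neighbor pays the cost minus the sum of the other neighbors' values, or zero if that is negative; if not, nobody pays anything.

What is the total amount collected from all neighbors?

Total value 48 ≥ cost 42, so it is built.
Neighbor 1: others sum to 28; max(0, 42 - 28) = 14.
Neighbor 2: others sum to 40; max(0, 42 - 40) = 2.
Neighbor 3: others sum to 35; max(0, 42 - 35) = 7.
Neighbor 4: others sum to 41; max(0, 42 - 41) = 1.
Total collected = 14 + 2 + 7 + 1 = 24.

24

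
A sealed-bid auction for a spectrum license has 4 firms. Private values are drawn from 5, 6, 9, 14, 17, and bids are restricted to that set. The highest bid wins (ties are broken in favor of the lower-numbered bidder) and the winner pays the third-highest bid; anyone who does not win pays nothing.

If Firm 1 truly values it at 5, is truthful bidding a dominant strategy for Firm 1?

Yes

Check each profile of the others' bids and compare truth against every alternative bid.
Others bid (5, 6, 6): truth gives 0, best alternative gives -1.
Others bid (6, 5, 6): truth gives 0, best alternative gives -1.
Others bid (6, 6, 5): truth gives 0, best alternative gives -1.
Others bid (6, 6, 6): truth gives 0, best alternative gives -1.
Others bid (5, 5, 5): truth gives 0, best alternative gives 0.
Others bid (5, 5, 6): truth gives 0, best alternative gives 0.
(Remaining 119 profiles checked similarly; truth is weakly best in each.)
In every case the truthful bid is at least as good as any alternative, so it is a dominant strategy.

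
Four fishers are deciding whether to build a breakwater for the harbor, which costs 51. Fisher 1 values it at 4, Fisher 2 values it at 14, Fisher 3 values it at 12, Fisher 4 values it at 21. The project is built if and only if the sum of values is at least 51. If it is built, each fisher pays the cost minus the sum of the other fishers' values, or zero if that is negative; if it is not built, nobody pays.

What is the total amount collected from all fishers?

51

Total value 51 ≥ cost 51, so it is built.
Fisher 1: others sum to 47; max(0, 51 - 47) = 4.
Fisher 2: others sum to 37; max(0, 51 - 37) = 14.
Fisher 3: others sum to 39; max(0, 51 - 39) = 12.
Fisher 4: others sum to 30; max(0, 51 - 30) = 21.
Total collected = 4 + 14 + 12 + 21 = 51.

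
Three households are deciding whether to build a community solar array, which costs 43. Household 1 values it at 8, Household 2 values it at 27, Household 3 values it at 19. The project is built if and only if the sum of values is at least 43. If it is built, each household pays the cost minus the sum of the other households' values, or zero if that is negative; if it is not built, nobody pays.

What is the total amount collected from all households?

Total value 54 ≥ cost 43, so it is built.
Household 1: others sum to 46; max(0, 43 - 46) = 0.
Household 2: others sum to 27; max(0, 43 - 27) = 16.
Household 3: others sum to 35; max(0, 43 - 35) = 8.
Total collected = 0 + 16 + 8 = 24.

24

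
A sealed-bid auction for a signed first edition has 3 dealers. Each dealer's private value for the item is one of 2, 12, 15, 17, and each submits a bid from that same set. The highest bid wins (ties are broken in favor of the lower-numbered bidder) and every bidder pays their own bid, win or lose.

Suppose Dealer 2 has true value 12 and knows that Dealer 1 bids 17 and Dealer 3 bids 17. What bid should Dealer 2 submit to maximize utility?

Bid 2: loses but pays 2, utility -2.
Bid 12: loses but pays 12, utility -12.
Bid 15: loses but pays 15, utility -15.
Bid 17: loses but pays 17, utility -17.
The best choice is 2 with utility -2.

2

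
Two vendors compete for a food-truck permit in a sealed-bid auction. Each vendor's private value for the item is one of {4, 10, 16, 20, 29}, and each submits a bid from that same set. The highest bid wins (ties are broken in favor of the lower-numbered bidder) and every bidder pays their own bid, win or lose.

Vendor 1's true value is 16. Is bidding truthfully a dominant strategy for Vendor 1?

No

Consider the case where Vendor 2 bids 4.
Truthful bid 16: wins, pays 16, utility 16 - 16 = 0.
Bid 4 instead: wins, pays 4, utility 16 - 4 = 12.
Since 12 > 0, bidding 4 is strictly better here, so truthful bidding is not dominant.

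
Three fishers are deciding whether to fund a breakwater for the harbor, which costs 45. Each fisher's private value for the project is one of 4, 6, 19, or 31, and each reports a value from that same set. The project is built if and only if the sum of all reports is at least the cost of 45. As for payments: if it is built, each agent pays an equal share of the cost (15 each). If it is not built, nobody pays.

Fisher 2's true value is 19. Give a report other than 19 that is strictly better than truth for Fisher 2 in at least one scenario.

Suppose Fisher 1 reports 4 and Fisher 3 reports 19.
Report 19: project not built, utility 0.
Report 31: project built, pays 15, utility 19 - 15 = 4.
So reporting 31 beats truth here (4 > 0).

31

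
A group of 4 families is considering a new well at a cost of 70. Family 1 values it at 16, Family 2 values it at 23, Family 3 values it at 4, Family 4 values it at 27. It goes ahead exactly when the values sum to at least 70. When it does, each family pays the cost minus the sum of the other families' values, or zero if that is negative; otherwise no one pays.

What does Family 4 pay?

Total value 70 ≥ cost 70, so the project is built.
The other families' values sum to 43.
Cost minus that sum is 70 - 43 = 27.

27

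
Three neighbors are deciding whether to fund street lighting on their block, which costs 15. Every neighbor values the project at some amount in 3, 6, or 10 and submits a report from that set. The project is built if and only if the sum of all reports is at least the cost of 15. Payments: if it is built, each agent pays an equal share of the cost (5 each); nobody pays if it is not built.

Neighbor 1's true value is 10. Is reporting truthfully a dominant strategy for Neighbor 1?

Check each profile of the others' reports and compare truth against every alternative report.
Others report (3, 3): truth gives 5, best alternative gives 0.
Others report (3, 6): truth gives 5, best alternative gives 5.
Others report (3, 10): truth gives 5, best alternative gives 5.
Others report (6, 3): truth gives 5, best alternative gives 5.
Others report (6, 6): truth gives 5, best alternative gives 5.
Others report (6, 10): truth gives 5, best alternative gives 5.
(Remaining 3 profiles checked similarly; truth is weakly best in each.)
In every case the truthful report is at least as good as any alternative, so it is a dominant strategy.

Yes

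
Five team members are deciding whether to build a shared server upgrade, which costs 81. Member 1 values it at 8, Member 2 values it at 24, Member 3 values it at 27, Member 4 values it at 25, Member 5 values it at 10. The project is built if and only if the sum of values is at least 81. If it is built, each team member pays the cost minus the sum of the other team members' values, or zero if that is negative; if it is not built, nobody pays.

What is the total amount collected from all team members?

Total value 94 ≥ cost 81, so it is built.
Member 1: others sum to 86; max(0, 81 - 86) = 0.
Member 2: others sum to 70; max(0, 81 - 70) = 11.
Member 3: others sum to 67; max(0, 81 - 67) = 14.
Member 4: others sum to 69; max(0, 81 - 69) = 12.
Member 5: others sum to 84; max(0, 81 - 84) = 0.
Total collected = 0 + 11 + 14 + 12 + 0 = 37.

37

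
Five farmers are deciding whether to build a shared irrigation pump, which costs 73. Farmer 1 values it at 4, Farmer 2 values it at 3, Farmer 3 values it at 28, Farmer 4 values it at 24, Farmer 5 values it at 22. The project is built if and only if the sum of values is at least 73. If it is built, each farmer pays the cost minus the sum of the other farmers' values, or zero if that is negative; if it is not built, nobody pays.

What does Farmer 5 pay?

14

Total value 81 ≥ cost 73, so the project is built.
The other farmers' values sum to 59.
Cost minus that sum is 73 - 59 = 14.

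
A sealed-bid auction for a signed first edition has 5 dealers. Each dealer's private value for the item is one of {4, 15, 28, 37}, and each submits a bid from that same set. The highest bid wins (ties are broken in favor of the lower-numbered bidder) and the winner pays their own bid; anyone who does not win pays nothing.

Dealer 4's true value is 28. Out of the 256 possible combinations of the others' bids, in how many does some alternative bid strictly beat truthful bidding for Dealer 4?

Others bid (4, 4, 4, 4): truth gives 0; bid 15 gives 13 > 0. Violating.
Others bid (4, 4, 4, 15): truth gives 0; bid 15 gives 13 > 0. Violating.
Others bid (4, 4, 4, 28): truth gives 0; no alternative beats it.
Others bid (4, 4, 4, 37): truth gives 0; no alternative beats it.
(Checking all 256 profiles: 2 have a profitable deviation, 254 do not.)

2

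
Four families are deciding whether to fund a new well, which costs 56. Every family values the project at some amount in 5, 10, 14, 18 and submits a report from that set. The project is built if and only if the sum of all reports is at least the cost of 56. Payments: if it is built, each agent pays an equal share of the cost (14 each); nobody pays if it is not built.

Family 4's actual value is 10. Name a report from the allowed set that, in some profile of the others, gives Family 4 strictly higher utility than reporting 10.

Suppose Family 1 reports 10, Family 2 reports 18 and Family 3 reports 18.
Report 10: project built, pays 14, utility 10 - 14 = -4.
Report 5: project not built, utility 0.
So reporting 5 beats truth here (0 > -4).

5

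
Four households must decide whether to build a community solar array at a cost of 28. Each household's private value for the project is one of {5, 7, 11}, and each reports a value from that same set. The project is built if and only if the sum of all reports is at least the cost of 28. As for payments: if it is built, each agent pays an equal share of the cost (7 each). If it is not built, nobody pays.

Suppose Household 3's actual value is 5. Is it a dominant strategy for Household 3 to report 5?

Check each profile of the others' reports and compare truth against every alternative report.
Others report (5, 5, 11): truth gives 0, best alternative gives -2.
Others report (5, 11, 5): truth gives 0, best alternative gives -2.
Others report (7, 7, 7): truth gives 0, best alternative gives -2.
Others report (11, 5, 5): truth gives 0, best alternative gives -2.
Others report (5, 7, 11): truth gives -2, best alternative gives -2.
Others report (5, 11, 7): truth gives -2, best alternative gives -2.
(Remaining 21 profiles checked similarly; truth is weakly best in each.)
In every case the truthful report is at least as good as any alternative, so it is a dominant strategy.

Yes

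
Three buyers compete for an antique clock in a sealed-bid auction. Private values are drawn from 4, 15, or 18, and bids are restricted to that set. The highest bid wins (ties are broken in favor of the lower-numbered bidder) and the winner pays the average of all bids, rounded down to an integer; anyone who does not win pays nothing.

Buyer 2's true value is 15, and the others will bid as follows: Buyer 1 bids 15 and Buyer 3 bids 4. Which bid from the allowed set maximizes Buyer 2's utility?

18

Bid 4: loses, pays 0, utility 0.
Bid 15: loses, pays 0, utility 0.
Bid 18: wins, pays 12, utility 15 - 12 = 3.
The best choice is 18 with utility 3.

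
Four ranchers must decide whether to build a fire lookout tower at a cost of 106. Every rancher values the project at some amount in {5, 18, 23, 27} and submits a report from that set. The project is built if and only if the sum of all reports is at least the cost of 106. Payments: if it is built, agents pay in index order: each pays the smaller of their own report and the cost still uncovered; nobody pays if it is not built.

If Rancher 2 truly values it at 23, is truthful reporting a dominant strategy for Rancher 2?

Yes

Check each profile of the others' reports and compare truth against every alternative report.
Others report (5, 5, 5): truth gives 0, best alternative gives 0.
Others report (5, 5, 18): truth gives 0, best alternative gives 0.
Others report (5, 5, 23): truth gives 0, best alternative gives 0.
Others report (5, 5, 27): truth gives 0, best alternative gives 0.
Others report (5, 18, 5): truth gives 0, best alternative gives 0.
Others report (5, 18, 18): truth gives 0, best alternative gives 0.
(Remaining 58 profiles checked similarly; truth is weakly best in each.)
In every case the truthful report is at least as good as any alternative, so it is a dominant strategy.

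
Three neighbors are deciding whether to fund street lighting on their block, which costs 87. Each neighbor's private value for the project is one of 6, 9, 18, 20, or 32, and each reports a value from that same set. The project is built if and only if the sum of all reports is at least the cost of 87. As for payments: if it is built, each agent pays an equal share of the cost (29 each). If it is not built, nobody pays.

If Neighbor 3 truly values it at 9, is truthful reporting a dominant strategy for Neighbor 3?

Check each profile of the others' reports and compare truth against every alternative report.
Others report (6, 6): truth gives 0, best alternative gives 0.
Others report (6, 9): truth gives 0, best alternative gives 0.
Others report (6, 18): truth gives 0, best alternative gives 0.
Others report (6, 20): truth gives 0, best alternative gives 0.
Others report (6, 32): truth gives 0, best alternative gives 0.
Others report (9, 6): truth gives 0, best alternative gives 0.
(Remaining 19 profiles checked similarly; truth is weakly best in each.)
In every case the truthful report is at least as good as any alternative, so it is a dominant strategy.

Yes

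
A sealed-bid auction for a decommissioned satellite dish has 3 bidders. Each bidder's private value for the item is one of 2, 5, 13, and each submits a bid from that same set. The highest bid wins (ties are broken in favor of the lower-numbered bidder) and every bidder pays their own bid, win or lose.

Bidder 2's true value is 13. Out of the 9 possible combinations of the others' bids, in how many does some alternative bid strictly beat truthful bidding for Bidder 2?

5

Others bid (2, 2): truth gives 0; bid 5 gives 8 > 0. Violating.
Others bid (2, 5): truth gives 0; bid 5 gives 8 > 0. Violating.
Others bid (13, 2): truth gives -13; bid 2 gives -2 > -13. Violating.
Others bid (13, 5): truth gives -13; bid 2 gives -2 > -13. Violating.
Others bid (2, 13): truth gives 0; no alternative beats it.
Others bid (5, 2): truth gives 0; no alternative beats it.
(Checking all 9 profiles: 5 have a profitable deviation, 4 do not.)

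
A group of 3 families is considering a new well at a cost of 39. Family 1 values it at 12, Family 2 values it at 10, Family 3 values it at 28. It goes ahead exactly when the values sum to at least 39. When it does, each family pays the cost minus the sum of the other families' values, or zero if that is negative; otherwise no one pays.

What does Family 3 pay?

17

Total value 50 ≥ cost 39, so the project is built.
The other families' values sum to 22.
Cost minus that sum is 39 - 22 = 17.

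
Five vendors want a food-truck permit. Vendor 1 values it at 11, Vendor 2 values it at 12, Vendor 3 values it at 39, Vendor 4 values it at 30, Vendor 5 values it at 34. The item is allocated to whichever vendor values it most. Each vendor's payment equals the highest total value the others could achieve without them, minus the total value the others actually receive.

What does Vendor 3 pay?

34

Vendor 3 has the highest value and receives the item.
Without Vendor 3, the item would go to the next-highest value, 34, so the others could achieve 34.
With Vendor 3 present and winning, the others receive nothing, so their total is 0.
Payment = 34 - 0 = 34.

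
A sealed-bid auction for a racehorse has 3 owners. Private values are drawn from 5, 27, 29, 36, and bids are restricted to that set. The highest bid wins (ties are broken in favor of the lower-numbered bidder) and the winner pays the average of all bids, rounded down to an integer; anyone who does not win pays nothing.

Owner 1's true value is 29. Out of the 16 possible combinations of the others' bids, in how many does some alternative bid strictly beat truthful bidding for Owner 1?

5

Others bid (5, 5): truth gives 16; bid 5 gives 24 > 16. Violating.
Others bid (5, 27): truth gives 9; bid 27 gives 10 > 9. Violating.
Others bid (5, 36): truth gives 0; bid 36 gives 4 > 0. Violating.
Others bid (27, 5): truth gives 9; bid 27 gives 10 > 9. Violating.
Others bid (5, 29): truth gives 8; no alternative beats it.
Others bid (27, 27): truth gives 2; no alternative beats it.
(Checking all 16 profiles: 5 have a profitable deviation, 11 do not.)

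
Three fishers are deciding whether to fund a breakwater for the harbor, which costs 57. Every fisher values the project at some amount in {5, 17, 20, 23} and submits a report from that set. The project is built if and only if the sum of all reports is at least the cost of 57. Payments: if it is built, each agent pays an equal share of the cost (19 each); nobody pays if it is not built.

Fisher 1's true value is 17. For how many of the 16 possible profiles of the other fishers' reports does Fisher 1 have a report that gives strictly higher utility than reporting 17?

6

Others report (17, 23): truth gives -2; report 5 gives 0 > -2. Violating.
Others report (20, 20): truth gives -2; report 5 gives 0 > -2. Violating.
Others report (20, 23): truth gives -2; report 5 gives 0 > -2. Violating.
Others report (23, 17): truth gives -2; report 5 gives 0 > -2. Violating.
Others report (5, 5): truth gives 0; no alternative beats it.
Others report (5, 17): truth gives 0; no alternative beats it.
(Checking all 16 profiles: 6 have a profitable deviation, 10 do not.)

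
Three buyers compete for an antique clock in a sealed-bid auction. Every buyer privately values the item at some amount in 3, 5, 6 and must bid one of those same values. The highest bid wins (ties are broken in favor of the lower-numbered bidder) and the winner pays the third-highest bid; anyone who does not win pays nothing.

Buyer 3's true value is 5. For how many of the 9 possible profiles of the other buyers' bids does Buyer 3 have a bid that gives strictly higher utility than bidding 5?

2

Others bid (3, 5): truth gives 0; bid 6 gives 2 > 0. Violating.
Others bid (5, 3): truth gives 0; bid 6 gives 2 > 0. Violating.
Others bid (3, 3): truth gives 2; no alternative beats it.
Others bid (3, 6): truth gives 0; no alternative beats it.
(Checking all 9 profiles: 2 have a profitable deviation, 7 do not.)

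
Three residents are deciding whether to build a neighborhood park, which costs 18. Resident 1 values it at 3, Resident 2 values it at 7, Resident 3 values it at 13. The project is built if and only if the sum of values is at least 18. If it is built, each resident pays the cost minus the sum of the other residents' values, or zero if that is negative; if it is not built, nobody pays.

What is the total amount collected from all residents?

10

Total value 23 ≥ cost 18, so it is built.
Resident 1: others sum to 20; max(0, 18 - 20) = 0.
Resident 2: others sum to 16; max(0, 18 - 16) = 2.
Resident 3: others sum to 10; max(0, 18 - 10) = 8.
Total collected = 0 + 2 + 8 = 10.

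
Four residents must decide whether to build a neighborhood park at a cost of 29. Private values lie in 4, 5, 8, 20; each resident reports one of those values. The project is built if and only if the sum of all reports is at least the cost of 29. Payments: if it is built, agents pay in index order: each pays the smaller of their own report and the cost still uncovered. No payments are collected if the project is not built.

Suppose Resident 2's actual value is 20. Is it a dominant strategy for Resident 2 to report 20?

No

Consider the case where Resident 1 reports 4, Resident 3 reports 4 and Resident 4 reports 20.
Truthful report 20: project built, pays 20, utility 20 - 20 = 0.
Report 4 instead: project built, pays 4, utility 20 - 4 = 16.
Since 16 > 0, reporting 4 is strictly better here, so truthful reporting is not dominant.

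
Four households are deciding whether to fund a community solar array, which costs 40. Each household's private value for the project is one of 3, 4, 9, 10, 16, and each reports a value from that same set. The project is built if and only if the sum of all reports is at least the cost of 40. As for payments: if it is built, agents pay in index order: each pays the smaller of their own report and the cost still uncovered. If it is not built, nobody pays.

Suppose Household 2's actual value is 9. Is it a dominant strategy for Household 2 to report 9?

Consider the case where Household 1 reports 4, Household 3 reports 16 and Household 4 reports 16.
Truthful report 9: project built, pays 9, utility 9 - 9 = 0.
Report 4 instead: project built, pays 4, utility 9 - 4 = 5.
Since 5 > 0, reporting 4 is strictly better here, so truthful reporting is not dominant.

No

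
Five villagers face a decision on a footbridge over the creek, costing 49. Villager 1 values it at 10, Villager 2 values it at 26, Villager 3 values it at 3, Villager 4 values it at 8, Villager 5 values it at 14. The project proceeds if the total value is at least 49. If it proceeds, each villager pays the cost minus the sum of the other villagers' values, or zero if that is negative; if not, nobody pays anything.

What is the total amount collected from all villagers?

16

Total value 61 ≥ cost 49, so it is built.
Villager 1: others sum to 51; max(0, 49 - 51) = 0.
Villager 2: others sum to 35; max(0, 49 - 35) = 14.
Villager 3: others sum to 58; max(0, 49 - 58) = 0.
Villager 4: others sum to 53; max(0, 49 - 53) = 0.
Villager 5: others sum to 47; max(0, 49 - 47) = 2.
Total collected = 0 + 14 + 0 + 0 + 2 = 16.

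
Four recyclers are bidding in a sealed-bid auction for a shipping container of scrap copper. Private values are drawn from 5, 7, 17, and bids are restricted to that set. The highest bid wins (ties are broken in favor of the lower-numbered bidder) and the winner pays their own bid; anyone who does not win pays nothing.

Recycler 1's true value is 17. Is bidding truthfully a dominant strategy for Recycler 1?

Consider the case where Recycler 2 bids 5, Recycler 3 bids 5 and Recycler 4 bids 5.
Truthful bid 17: wins, pays 17, utility 17 - 17 = 0.
Bid 5 instead: wins, pays 5, utility 17 - 5 = 12.
Since 12 > 0, bidding 5 is strictly better here, so truthful bidding is not dominant.

No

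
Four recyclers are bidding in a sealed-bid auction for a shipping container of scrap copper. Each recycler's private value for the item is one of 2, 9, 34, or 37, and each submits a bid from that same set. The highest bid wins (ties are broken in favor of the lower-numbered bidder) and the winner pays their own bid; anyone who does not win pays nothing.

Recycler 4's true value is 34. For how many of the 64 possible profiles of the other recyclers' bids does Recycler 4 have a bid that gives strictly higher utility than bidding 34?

Others bid (2, 2, 2): truth gives 0; bid 9 gives 25 > 0. Violating.
Others bid (2, 2, 9): truth gives 0; no alternative beats it.
Others bid (2, 2, 34): truth gives 0; no alternative beats it.
(Checking all 64 profiles: 1 has a profitable deviation, 63 do not.)

1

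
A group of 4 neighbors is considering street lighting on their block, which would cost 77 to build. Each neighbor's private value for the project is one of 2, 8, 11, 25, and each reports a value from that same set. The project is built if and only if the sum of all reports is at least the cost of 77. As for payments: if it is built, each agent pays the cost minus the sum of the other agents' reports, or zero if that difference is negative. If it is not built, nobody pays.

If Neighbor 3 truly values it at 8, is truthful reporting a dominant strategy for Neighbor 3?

Check each profile of the others' reports and compare truth against every alternative report.
Others report (25, 25, 25): truth gives 6, best alternative gives 6.
Others report (2, 2, 2): truth gives 0, best alternative gives 0.
Others report (2, 2, 8): truth gives 0, best alternative gives 0.
Others report (2, 2, 11): truth gives 0, best alternative gives 0.
Others report (2, 2, 25): truth gives 0, best alternative gives 0.
Others report (2, 8, 2): truth gives 0, best alternative gives 0.
(Remaining 58 profiles checked similarly; truth is weakly best in each.)
In every case the truthful report is at least as good as any alternative, so it is a dominant strategy.

Yes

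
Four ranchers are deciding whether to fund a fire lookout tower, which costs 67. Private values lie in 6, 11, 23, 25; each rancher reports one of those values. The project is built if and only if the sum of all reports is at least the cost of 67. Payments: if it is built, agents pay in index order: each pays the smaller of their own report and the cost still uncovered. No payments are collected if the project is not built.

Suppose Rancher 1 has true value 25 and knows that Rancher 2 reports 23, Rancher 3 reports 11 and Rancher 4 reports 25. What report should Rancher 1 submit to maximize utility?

11

Report 6: project not built, utility 0.
Report 11: project built, pays 11, utility 25 - 11 = 14.
Report 23: project built, pays 23, utility 25 - 23 = 2.
Report 25: project built, pays 25, utility 25 - 25 = 0.
The best choice is 11 with utility 14.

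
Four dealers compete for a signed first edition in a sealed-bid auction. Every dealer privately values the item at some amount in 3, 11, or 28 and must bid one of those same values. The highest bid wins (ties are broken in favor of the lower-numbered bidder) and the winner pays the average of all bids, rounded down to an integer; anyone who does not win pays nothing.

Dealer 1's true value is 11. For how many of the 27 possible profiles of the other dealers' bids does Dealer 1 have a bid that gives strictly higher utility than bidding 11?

1

Others bid (3, 3, 3): truth gives 6; bid 3 gives 8 > 6. Violating.
Others bid (3, 3, 11): truth gives 4; no alternative beats it.
Others bid (3, 3, 28): truth gives 0; no alternative beats it.
(Checking all 27 profiles: 1 has a profitable deviation, 26 do not.)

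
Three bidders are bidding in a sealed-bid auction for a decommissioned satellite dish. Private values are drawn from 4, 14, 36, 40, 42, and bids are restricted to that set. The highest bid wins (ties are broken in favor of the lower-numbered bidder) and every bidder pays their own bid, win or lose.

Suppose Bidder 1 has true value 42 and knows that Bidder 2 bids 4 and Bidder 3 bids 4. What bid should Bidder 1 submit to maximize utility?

Bid 4: wins, pays 4, utility 42 - 4 = 38.
Bid 14: wins, pays 14, utility 42 - 14 = 28.
Bid 36: wins, pays 36, utility 42 - 36 = 6.
Bid 40: wins, pays 40, utility 42 - 40 = 2.
Bid 42: wins, pays 42, utility 42 - 42 = 0.
The best choice is 4 with utility 38.

4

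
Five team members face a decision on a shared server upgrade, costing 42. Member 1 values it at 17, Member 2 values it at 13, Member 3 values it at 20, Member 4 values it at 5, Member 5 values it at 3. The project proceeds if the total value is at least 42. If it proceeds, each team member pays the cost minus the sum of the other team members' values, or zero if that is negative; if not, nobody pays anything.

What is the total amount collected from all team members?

5

Total value 58 ≥ cost 42, so it is built.
Member 1: others sum to 41; max(0, 42 - 41) = 1.
Member 2: others sum to 45; max(0, 42 - 45) = 0.
Member 3: others sum to 38; max(0, 42 - 38) = 4.
Member 4: others sum to 53; max(0, 42 - 53) = 0.
Member 5: others sum to 55; max(0, 42 - 55) = 0.
Total collected = 1 + 0 + 4 + 0 + 0 = 5.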